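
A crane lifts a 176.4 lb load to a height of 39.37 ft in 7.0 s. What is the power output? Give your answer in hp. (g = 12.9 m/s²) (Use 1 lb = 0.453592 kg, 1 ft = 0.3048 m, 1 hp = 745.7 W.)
Convert to SI: m = 80.0136 kg, h = 12.0 m, t = 7.0 s
P = mgh/t = (80.0136)(12.9)(12.0)/7.0 = 1769.44 W = 2.373 hp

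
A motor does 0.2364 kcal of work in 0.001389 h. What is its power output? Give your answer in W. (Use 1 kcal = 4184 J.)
Convert to SI: W = 989.098 J, t = 5.0004 s
P = W/t = 989.098/5.0004 = 197.8 W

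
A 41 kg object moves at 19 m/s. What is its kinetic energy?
KE = ½mv² = ½(41)(19)² = 7400.5 J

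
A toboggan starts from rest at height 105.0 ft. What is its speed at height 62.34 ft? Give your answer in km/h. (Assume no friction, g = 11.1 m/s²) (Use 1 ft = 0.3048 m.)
Convert to SI: h₁−h₂ = 13.0028 m
mgh₁ = mgh₂ + ½mv² ⇒ v = √(2g(h₁−h₂)) = √(2·11.1·13.0028) = 16.99 m/s = 61.16 km/h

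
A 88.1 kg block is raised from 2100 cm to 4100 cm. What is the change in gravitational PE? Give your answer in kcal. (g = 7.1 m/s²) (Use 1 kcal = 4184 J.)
Convert to SI: m = 88.1 kg, Δh = 20.0 m
ΔPE = mgΔh = (88.1)(7.1)(20.0) = 12510.2 J = 2.99 kcal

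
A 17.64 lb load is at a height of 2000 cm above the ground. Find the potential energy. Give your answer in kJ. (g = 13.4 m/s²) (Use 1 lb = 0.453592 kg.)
Convert to SI: m = 8.00136 kg, h = 20.0 m
PE = mgh = (8.00136)(13.4)(20.0) = 2144.37 J = 2.144 kJ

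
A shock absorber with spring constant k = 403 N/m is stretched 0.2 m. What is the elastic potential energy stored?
PE = ½kx² = ½(403)(0.2)² = 8.06 J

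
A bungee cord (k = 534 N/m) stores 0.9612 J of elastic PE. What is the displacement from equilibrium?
x = √(2·PE/k) = √(2·0.9612/534) = 0.06 m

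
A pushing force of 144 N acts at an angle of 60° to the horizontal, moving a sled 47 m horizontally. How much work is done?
W = F·d·cosθ = (144)(47)cos(60°) = 3384 J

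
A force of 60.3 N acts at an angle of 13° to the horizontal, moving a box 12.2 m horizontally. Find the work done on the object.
W = F·d·cosθ = (60.3)(12.2)cos(13°) = 716.8 J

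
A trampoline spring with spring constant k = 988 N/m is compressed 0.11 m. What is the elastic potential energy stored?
PE = ½kx² = ½(988)(0.11)² = 5.977 J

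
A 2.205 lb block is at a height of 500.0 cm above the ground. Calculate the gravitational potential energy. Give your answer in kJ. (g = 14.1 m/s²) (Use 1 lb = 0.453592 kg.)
Convert to SI: m = 1.00017 kg, h = 5.0 m
PE = mgh = (1.00017)(14.1)(5.0) = 70.512 J = 0.07051 kJ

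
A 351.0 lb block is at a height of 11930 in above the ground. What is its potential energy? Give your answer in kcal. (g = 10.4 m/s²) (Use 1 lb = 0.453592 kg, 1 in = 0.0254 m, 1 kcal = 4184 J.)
Convert to SI: m = 159.211 kg, h = 303.022 m
PE = mgh = (159.211)(10.4)(303.022) = 501741 J = 119.9 kcal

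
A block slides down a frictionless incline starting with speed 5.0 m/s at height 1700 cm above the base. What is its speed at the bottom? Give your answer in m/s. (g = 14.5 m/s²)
Convert to SI: v₀ = 5.0 m/s, h = 17.0 m
½mv₀² + mgh = ½mv² ⇒ v = √(v₀² + 2gh) = √(5.0² + 2·14.5·17.0) = 22.76 m/s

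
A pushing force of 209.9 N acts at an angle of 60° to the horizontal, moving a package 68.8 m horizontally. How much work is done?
W = F·d·cosθ = (209.9)(68.8)cos(60°) = 7221 J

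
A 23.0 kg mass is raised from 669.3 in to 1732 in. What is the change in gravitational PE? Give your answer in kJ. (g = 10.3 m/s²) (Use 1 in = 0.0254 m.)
Convert to SI: m = 23.0 kg, Δh = 26.9926 m
ΔPE = mgΔh = (23.0)(10.3)(26.9926) = 6394.54 J = 6.395 kJ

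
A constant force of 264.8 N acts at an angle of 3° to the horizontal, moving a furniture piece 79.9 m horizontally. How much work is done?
W = F·d·cosθ = (264.8)(79.9)cos(3°) = 21130 J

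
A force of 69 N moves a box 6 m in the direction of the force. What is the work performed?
W = F·d = (69)(6) = 414.0 J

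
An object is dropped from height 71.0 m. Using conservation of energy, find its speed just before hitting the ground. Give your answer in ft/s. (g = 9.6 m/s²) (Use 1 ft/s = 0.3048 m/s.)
mgh = ½mv² ⇒ v = √(2gh) = √(2·9.6·71.0) = 36.9215 m/s = 121.1 ft/s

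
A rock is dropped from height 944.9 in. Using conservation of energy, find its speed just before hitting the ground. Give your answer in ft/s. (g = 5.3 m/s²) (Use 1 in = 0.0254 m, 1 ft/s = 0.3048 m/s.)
Convert to SI: h = 24.0005 m
mgh = ½mv² ⇒ v = √(2gh) = √(2·5.3·24.0005) = 15.9501 m/s = 52.33 ft/s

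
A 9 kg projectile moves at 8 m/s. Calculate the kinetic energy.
KE = ½mv² = ½(9)(8)² = 288.0 J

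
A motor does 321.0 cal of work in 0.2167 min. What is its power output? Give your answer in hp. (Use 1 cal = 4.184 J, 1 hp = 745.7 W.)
Convert to SI: W = 1343.06 J, t = 13.002 s
P = W/t = 1343.06/13.002 = 103.297 W = 0.1385 hp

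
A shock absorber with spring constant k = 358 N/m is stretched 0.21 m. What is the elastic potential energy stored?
PE = ½kx² = ½(358)(0.21)² = 7.894 J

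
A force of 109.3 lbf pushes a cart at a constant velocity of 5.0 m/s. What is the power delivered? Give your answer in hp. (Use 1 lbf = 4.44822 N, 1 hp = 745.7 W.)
Convert to SI: F = 486.19 N, v = 5.0 m/s
P = Fv = (486.19)(5.0) = 2430.95 W = 3.26 hp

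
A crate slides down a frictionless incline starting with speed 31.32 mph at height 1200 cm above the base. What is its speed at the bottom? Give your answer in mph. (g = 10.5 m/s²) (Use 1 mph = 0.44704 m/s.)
Convert to SI: v₀ = 14.0013 m/s, h = 12.0 m
½mv₀² + mgh = ½mv² ⇒ v = √(v₀² + 2gh) = √(14.0013² + 2·10.5·12.0) = 21.1669 m/s = 47.35 mph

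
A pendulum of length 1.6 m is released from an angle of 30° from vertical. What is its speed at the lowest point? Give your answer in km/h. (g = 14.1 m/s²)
h = L(1 − cosθ) = 1.6(1 − cos30°) = 0.214359 m
v = √(2gh) = √(2·14.1·0.214359) = 2.45864 m/s = 8.851 km/h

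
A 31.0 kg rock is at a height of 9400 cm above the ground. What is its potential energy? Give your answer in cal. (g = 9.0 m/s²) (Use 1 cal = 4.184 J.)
Convert to SI: m = 31.0 kg, h = 94.0 m
PE = mgh = (31.0)(9.0)(94.0) = 26226.0 J = 6268 cal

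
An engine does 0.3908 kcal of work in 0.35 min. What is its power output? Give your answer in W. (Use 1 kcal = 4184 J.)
Convert to SI: W = 1635.11 J, t = 21.0 s
P = W/t = 1635.11/21.0 = 77.86 W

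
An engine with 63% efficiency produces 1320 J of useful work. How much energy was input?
W_in = W_out/η = 1320/0.63 = 2095 J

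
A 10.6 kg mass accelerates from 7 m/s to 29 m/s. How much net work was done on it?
W = ΔKE = ½m(v₂² − v₁²) = ½(10.6)(29² − 7²) = 4197.6 J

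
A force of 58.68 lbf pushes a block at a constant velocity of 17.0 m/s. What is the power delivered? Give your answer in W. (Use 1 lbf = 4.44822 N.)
Convert to SI: F = 261.022 N, v = 17.0 m/s
P = Fv = (261.022)(17.0) = 4437 W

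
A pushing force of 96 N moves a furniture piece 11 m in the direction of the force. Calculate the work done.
W = F·d = (96)(11) = 1056 J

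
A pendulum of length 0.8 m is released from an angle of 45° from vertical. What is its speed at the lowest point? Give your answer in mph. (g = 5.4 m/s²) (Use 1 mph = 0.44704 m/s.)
h = L(1 − cosθ) = 0.8(1 − cos45°) = 0.234315 m
v = √(2gh) = √(2·5.4·0.234315) = 1.59079 m/s = 3.558 mph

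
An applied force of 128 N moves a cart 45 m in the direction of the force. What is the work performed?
W = F·d = (128)(45) = 5760 J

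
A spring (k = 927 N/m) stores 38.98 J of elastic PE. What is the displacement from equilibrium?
x = √(2·PE/k) = √(2·38.98/927) = 0.29 m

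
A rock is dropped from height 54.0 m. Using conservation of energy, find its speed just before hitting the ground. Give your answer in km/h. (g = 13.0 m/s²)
mgh = ½mv² ⇒ v = √(2gh) = √(2·13.0·54.0) = 37.47 m/s = 134.9 km/h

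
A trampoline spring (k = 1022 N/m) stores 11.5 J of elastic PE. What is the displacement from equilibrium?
x = √(2·PE/k) = √(2·11.5/1022) = 0.15 m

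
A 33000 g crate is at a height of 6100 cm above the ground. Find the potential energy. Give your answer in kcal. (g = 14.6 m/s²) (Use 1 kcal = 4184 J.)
Convert to SI: m = 33.0 kg, h = 61.0 m
PE = mgh = (33.0)(14.6)(61.0) = 29389.8 J = 7.024 kcal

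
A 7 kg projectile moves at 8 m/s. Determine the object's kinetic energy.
KE = ½mv² = ½(7)(8)² = 224.0 J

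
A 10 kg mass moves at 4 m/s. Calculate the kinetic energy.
KE = ½mv² = ½(10)(4)² = 80.0 J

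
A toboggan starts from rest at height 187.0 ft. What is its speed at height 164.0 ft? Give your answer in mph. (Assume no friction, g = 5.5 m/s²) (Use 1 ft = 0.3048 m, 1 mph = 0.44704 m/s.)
Convert to SI: h₁−h₂ = 7.0104 m
mgh₁ = mgh₂ + ½mv² ⇒ v = √(2g(h₁−h₂)) = √(2·5.5·7.0104) = 8.78148 m/s = 19.64 mph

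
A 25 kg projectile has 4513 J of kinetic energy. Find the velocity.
v = √(2·KE/m) = √(2·4513/25) = 19.0 m/s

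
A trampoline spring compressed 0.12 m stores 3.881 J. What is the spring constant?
k = 2·PE/x² = 2·3.881/(0.12)² = 539.0 N/m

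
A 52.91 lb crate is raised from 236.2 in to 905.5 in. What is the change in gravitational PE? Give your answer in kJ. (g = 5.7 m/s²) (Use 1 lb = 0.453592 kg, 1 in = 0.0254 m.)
Convert to SI: m = 23.9996 kg, Δh = 17.0002 m
ΔPE = mgΔh = (23.9996)(5.7)(17.0002) = 2325.59 J = 2.326 kJ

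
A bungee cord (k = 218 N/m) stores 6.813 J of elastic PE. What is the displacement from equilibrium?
x = √(2·PE/k) = √(2·6.813/218) = 0.25 m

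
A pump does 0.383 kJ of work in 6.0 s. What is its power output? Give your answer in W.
Convert to SI: W = 383.0 J, t = 6.0 s
P = W/t = 383.0/6.0 = 63.83 W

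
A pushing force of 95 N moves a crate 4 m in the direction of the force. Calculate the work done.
W = F·d = (95)(4) = 380.0 J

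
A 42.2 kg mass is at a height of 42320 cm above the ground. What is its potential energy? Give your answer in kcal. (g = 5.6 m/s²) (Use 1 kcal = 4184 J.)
Convert to SI: m = 42.2 kg, h = 423.2 m
PE = mgh = (42.2)(5.6)(423.2) = 100011 J = 23.9 kcal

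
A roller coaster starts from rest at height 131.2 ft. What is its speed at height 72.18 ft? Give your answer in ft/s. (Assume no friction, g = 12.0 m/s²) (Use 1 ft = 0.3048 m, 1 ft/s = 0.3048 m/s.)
Convert to SI: h₁−h₂ = 17.9893 m
mgh₁ = mgh₂ + ½mv² ⇒ v = √(2g(h₁−h₂)) = √(2·12.0·17.9893) = 20.7784 m/s = 68.17 ft/s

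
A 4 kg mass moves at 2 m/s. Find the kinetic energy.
KE = ½mv² = ½(4)(2)² = 8.0 J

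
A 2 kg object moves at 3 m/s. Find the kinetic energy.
KE = ½mv² = ½(2)(3)² = 9.0 J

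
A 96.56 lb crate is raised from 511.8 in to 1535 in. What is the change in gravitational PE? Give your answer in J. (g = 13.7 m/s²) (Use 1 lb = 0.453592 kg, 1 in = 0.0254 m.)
Convert to SI: m = 43.7988 kg, Δh = 25.9893 m
ΔPE = mgΔh = (43.7988)(13.7)(25.9893) = 15590 J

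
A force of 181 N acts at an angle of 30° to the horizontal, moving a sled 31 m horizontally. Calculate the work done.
W = F·d·cosθ = (181)(31)cos(30°) = 4859 J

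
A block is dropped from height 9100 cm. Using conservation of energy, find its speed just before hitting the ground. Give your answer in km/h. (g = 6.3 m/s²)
Convert to SI: h = 91.0 m
mgh = ½mv² ⇒ v = √(2gh) = √(2·6.3·91.0) = 33.8615 m/s = 121.9 km/h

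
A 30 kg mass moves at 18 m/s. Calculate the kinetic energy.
KE = ½mv² = ½(30)(18)² = 4860.0 J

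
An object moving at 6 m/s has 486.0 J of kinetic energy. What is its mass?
m = 2·KE/v² = 2·486.0/(6)² = 27.0 kg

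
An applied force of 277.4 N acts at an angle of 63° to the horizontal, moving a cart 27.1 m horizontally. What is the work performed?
W = F·d·cosθ = (277.4)(27.1)cos(63°) = 3413 J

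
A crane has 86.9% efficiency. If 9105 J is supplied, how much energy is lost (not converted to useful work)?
W_lost = W_in(1 − η) = 9105·(1 − 0.869) = 1193 J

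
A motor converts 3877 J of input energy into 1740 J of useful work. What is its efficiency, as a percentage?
η = W_out/W_in = 1740/3877 = 44.88%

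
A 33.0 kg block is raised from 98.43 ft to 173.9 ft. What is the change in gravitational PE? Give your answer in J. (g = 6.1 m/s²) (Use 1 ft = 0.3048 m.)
Convert to SI: m = 33.0 kg, Δh = 23.0033 m
ΔPE = mgΔh = (33.0)(6.1)(23.0033) = 4631 J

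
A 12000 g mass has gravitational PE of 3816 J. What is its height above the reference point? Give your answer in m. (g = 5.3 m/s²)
Convert to SI: m = 12.0 kg, PE = 3816.0 J
h = PE/(mg) = 3816.0/(12.0·5.3) = 60.0 m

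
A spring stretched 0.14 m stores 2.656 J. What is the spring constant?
k = 2·PE/x² = 2·2.656/(0.14)² = 271.0 N/m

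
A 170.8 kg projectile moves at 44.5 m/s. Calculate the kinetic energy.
KE = ½mv² = ½(170.8)(44.5)² = 169100 J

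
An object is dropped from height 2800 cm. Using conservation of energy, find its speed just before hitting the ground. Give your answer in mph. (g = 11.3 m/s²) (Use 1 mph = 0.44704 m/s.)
Convert to SI: h = 28.0 m
mgh = ½mv² ⇒ v = √(2gh) = √(2·11.3·28.0) = 25.1555 m/s = 56.27 mph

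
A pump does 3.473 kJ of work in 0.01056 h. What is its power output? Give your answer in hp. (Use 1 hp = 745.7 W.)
Convert to SI: W = 3473.0 J, t = 38.016 s
P = W/t = 3473.0/38.016 = 91.3563 W = 0.1225 hp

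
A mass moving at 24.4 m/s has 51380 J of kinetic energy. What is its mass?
m = 2·KE/v² = 2·51380/(24.4)² = 172.6 kg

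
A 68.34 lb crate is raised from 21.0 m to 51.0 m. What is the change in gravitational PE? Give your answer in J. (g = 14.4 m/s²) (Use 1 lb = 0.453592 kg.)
Convert to SI: m = 30.9985 kg, Δh = 30.0 m
ΔPE = mgΔh = (30.9985)(14.4)(30.0) = 13390 J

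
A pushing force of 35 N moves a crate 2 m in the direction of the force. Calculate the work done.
W = F·d = (35)(2) = 70.0 J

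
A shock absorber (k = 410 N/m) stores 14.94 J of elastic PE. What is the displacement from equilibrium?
x = √(2·PE/k) = √(2·14.94/410) = 0.27 m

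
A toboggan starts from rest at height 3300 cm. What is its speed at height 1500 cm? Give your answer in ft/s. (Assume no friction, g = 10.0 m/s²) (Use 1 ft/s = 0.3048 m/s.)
Convert to SI: h₁−h₂ = 18.0 m
mgh₁ = mgh₂ + ½mv² ⇒ v = √(2g(h₁−h₂)) = √(2·10.0·18.0) = 18.9737 m/s = 62.25 ft/s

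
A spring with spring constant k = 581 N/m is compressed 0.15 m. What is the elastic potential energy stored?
PE = ½kx² = ½(581)(0.15)² = 6.536 J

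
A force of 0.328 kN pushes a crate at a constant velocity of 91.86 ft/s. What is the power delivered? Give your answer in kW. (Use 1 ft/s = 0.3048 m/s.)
Convert to SI: F = 328.0 N, v = 27.9989 m/s
P = Fv = (328.0)(27.9989) = 9183.65 W = 9.184 kW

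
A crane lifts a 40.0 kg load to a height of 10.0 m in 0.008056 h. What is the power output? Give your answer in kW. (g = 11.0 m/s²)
Convert to SI: m = 40.0 kg, h = 10.0 m, t = 29.0016 s
P = mgh/t = (40.0)(11.0)(10.0)/29.0016 = 151.716 W = 0.1517 kW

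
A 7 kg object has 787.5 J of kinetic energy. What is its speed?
v = √(2·KE/m) = √(2·787.5/7) = 15.0 m/s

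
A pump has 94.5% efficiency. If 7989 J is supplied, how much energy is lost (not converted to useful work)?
W_lost = W_in(1 − η) = 7989·(1 − 0.945) = 439.4 J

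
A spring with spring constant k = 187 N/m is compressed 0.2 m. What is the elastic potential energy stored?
PE = ½kx² = ½(187)(0.2)² = 3.74 J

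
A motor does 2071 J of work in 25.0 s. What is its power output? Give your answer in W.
P = W/t = 2071.0/25.0 = 82.84 W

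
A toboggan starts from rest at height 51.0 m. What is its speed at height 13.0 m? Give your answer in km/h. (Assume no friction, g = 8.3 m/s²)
mgh₁ = mgh₂ + ½mv² ⇒ v = √(2g(h₁−h₂)) = √(2·8.3·38.0) = 25.1157 m/s = 90.42 km/h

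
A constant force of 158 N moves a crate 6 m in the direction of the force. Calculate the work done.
W = F·d = (158)(6) = 948.0 J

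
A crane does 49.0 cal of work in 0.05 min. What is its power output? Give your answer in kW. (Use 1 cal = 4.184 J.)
Convert to SI: W = 205.016 J, t = 3.0 s
P = W/t = 205.016/3.0 = 68.3387 W = 0.06834 kW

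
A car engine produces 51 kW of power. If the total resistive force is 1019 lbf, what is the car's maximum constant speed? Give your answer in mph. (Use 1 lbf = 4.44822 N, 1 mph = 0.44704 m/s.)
Convert to SI: F = 4532.74 N
P = Fv ⇒ v = P/F = 51000 W/4532.74 N = 11.2515 m/s = 25.17 mph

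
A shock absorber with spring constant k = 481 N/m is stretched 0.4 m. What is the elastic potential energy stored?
PE = ½kx² = ½(481)(0.4)² = 38.48 J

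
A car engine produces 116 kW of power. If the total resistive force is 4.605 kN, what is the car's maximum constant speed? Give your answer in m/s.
Convert to SI: F = 4605.0 N
P = Fv ⇒ v = P/F = 116000 W/4605.0 N = 25.19 m/s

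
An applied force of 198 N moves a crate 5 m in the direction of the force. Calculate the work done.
W = F·d = (198)(5) = 990.0 J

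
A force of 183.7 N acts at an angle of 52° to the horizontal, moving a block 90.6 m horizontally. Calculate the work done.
W = F·d·cosθ = (183.7)(90.6)cos(52°) = 10250 J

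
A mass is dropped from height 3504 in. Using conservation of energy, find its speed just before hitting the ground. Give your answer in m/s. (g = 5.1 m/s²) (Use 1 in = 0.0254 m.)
Convert to SI: h = 89.0016 m
mgh = ½mv² ⇒ v = √(2gh) = √(2·5.1·89.0016) = 30.13 m/s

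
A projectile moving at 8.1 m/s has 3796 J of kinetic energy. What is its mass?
m = 2·KE/v² = 2·3796/(8.1)² = 115.7 kg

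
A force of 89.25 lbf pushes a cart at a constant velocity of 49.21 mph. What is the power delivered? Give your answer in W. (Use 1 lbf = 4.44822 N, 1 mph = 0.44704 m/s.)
Convert to SI: F = 397.004 N, v = 21.9988 m/s
P = Fv = (397.004)(21.9988) = 8734 W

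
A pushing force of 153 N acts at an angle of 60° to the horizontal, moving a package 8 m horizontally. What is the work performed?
W = F·d·cosθ = (153)(8)cos(60°) = 612.0 J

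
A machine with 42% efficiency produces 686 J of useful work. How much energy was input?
W_in = W_out/η = 686/0.42 = 1633 J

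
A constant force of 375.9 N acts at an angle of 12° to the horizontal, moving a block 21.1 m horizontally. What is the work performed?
W = F·d·cosθ = (375.9)(21.1)cos(12°) = 7758 J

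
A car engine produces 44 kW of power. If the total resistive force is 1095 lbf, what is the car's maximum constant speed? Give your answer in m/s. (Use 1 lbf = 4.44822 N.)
Convert to SI: F = 4870.8 N
P = Fv ⇒ v = P/F = 44000 W/4870.8 N = 9.033 m/s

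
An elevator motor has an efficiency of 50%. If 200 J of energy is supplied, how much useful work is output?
W_out = η·W_in = 0.5·200 = 100.0 J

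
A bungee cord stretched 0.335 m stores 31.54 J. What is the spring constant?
k = 2·PE/x² = 2·31.54/(0.335)² = 562.1 N/m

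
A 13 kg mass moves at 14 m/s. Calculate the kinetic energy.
KE = ½mv² = ½(13)(14)² = 1274.0 J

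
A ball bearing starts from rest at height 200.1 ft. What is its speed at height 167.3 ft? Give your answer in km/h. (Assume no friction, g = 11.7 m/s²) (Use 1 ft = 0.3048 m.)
Convert to SI: h₁−h₂ = 9.99744 m
mgh₁ = mgh₂ + ½mv² ⇒ v = √(2g(h₁−h₂)) = √(2·11.7·9.99744) = 15.2951 m/s = 55.06 km/h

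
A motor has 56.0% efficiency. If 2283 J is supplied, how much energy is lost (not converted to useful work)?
W_lost = W_in(1 − η) = 2283·(1 − 0.56) = 1005 J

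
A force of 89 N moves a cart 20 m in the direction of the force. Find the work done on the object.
W = F·d = (89)(20) = 1780 J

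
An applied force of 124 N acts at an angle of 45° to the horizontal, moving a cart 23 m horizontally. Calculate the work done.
W = F·d·cosθ = (124)(23)cos(45°) = 2017 J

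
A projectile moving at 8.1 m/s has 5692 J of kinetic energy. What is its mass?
m = 2·KE/v² = 2·5692/(8.1)² = 173.5 kg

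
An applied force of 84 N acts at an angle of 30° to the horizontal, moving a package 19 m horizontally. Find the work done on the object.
W = F·d·cosθ = (84)(19)cos(30°) = 1382 J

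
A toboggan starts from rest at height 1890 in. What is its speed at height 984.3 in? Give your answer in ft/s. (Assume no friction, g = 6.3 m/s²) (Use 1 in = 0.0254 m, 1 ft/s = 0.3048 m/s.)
Convert to SI: h₁−h₂ = 23.0048 m
mgh₁ = mgh₂ + ½mv² ⇒ v = √(2g(h₁−h₂)) = √(2·6.3·23.0048) = 17.0253 m/s = 55.86 ft/s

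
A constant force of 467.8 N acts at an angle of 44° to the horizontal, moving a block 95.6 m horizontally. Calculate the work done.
W = F·d·cosθ = (467.8)(95.6)cos(44°) = 32170 J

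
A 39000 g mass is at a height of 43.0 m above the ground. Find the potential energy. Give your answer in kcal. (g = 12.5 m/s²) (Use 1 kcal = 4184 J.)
Convert to SI: m = 39.0 kg, h = 43.0 m
PE = mgh = (39.0)(12.5)(43.0) = 20962.5 J = 5.01 kcal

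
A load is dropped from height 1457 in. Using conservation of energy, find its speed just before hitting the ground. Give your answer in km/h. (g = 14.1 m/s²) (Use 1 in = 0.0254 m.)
Convert to SI: h = 37.0078 m
mgh = ½mv² ⇒ v = √(2gh) = √(2·14.1·37.0078) = 32.3051 m/s = 116.3 km/h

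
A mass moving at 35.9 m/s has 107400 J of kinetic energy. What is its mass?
m = 2·KE/v² = 2·107400/(35.9)² = 166.7 kg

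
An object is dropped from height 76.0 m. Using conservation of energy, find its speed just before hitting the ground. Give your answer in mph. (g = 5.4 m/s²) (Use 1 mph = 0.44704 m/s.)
mgh = ½mv² ⇒ v = √(2gh) = √(2·5.4·76.0) = 28.6496 m/s = 64.09 mph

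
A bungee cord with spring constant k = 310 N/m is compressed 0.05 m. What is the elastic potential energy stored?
PE = ½kx² = ½(310)(0.05)² = 0.3875 J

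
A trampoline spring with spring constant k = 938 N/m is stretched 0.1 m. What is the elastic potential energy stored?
PE = ½kx² = ½(938)(0.1)² = 4.69 J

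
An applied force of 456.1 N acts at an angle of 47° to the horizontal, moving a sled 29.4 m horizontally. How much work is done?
W = F·d·cosθ = (456.1)(29.4)cos(47°) = 9145 J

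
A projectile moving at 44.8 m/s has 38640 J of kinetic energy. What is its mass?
m = 2·KE/v² = 2·38640/(44.8)² = 38.5 kg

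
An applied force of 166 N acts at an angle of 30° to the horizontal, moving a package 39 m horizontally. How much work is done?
W = F·d·cosθ = (166)(39)cos(30°) = 5607 J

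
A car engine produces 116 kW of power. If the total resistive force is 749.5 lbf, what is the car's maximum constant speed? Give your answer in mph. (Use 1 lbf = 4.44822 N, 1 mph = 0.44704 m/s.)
Convert to SI: F = 3333.94 N
P = Fv ⇒ v = P/F = 116000 W/3333.94 N = 34.7937 m/s = 77.83 mph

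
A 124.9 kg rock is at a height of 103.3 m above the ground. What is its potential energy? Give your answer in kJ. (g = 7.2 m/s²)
PE = mgh = (124.9)(7.2)(103.3) = 92895.6 J = 92.9 kJ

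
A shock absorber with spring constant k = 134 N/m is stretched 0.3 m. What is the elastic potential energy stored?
PE = ½kx² = ½(134)(0.3)² = 6.03 J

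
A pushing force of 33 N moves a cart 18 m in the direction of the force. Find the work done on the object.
W = F·d = (33)(18) = 594.0 J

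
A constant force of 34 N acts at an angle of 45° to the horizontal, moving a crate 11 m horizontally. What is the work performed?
W = F·d·cosθ = (34)(11)cos(45°) = 264.5 J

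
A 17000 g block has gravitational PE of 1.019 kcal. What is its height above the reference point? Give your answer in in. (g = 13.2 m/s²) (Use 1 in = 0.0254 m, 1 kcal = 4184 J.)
Convert to SI: m = 17.0 kg, PE = 4263.5 J
h = PE/(mg) = 4263.5/(17.0·13.2) = 18.9995 m = 748.0 in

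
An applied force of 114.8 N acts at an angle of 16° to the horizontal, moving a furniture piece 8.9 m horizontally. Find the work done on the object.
W = F·d·cosθ = (114.8)(8.9)cos(16°) = 982.1 J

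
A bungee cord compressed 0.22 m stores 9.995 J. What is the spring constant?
k = 2·PE/x² = 2·9.995/(0.22)² = 413.0 N/m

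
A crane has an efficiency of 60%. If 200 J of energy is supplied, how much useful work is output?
W_out = η·W_in = 0.6·200 = 120.0 J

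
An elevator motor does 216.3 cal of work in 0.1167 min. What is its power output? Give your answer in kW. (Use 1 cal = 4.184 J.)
Convert to SI: W = 904.999 J, t = 7.002 s
P = W/t = 904.999/7.002 = 129.249 W = 0.1292 kW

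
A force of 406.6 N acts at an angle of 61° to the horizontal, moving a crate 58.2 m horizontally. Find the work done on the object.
W = F·d·cosθ = (406.6)(58.2)cos(61°) = 11470 J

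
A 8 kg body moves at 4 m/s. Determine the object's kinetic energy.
KE = ½mv² = ½(8)(4)² = 64.0 J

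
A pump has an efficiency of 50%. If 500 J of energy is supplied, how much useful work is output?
W_out = η·W_in = 0.5·500 = 250.0 J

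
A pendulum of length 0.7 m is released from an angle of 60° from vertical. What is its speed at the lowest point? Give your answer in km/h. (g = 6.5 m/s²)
h = L(1 − cosθ) = 0.7(1 − cos60°) = 0.35 m
v = √(2gh) = √(2·6.5·0.35) = 2.13307 m/s = 7.679 km/h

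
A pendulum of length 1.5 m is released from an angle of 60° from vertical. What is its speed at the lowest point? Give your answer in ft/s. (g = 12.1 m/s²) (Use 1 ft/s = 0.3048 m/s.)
h = L(1 − cosθ) = 1.5(1 − cos60°) = 0.75 m
v = √(2gh) = √(2·12.1·0.75) = 4.26028 m/s = 13.98 ft/s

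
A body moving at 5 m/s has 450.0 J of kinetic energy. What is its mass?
m = 2·KE/v² = 2·450.0/(5)² = 36.0 kg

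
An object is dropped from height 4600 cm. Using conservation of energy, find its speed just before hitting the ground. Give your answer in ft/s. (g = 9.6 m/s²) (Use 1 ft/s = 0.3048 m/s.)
Convert to SI: h = 46.0 m
mgh = ½mv² ⇒ v = √(2gh) = √(2·9.6·46.0) = 29.7187 m/s = 97.5 ft/s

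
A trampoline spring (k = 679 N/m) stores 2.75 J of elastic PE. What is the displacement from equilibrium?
x = √(2·PE/k) = √(2·2.75/679) = 0.09 m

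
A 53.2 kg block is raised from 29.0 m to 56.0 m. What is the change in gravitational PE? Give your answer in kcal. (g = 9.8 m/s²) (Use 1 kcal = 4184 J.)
ΔPE = mgΔh = (53.2)(9.8)(27.0) = 14076.7 J = 3.364 kcal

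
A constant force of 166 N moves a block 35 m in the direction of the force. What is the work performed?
W = F·d = (166)(35) = 5810 J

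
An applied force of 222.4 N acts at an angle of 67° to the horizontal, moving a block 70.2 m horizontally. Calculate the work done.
W = F·d·cosθ = (222.4)(70.2)cos(67°) = 6100 J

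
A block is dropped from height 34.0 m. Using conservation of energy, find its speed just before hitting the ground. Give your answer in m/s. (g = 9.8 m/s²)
mgh = ½mv² ⇒ v = √(2gh) = √(2·9.8·34.0) = 25.81 m/s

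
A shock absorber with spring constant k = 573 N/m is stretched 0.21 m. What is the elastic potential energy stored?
PE = ½kx² = ½(573)(0.21)² = 12.63 J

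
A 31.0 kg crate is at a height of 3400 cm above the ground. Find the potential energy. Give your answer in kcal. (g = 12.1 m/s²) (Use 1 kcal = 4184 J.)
Convert to SI: m = 31.0 kg, h = 34.0 m
PE = mgh = (31.0)(12.1)(34.0) = 12753.4 J = 3.048 kcal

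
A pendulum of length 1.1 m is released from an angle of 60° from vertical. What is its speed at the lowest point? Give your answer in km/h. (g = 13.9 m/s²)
h = L(1 − cosθ) = 1.1(1 − cos60°) = 0.55 m
v = √(2gh) = √(2·13.9·0.55) = 3.91024 m/s = 14.08 km/h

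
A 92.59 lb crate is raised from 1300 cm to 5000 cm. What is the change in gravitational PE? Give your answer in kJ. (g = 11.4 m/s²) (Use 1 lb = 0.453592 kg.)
Convert to SI: m = 41.9981 kg, Δh = 37.0 m
ΔPE = mgΔh = (41.9981)(11.4)(37.0) = 17714.8 J = 17.71 kJ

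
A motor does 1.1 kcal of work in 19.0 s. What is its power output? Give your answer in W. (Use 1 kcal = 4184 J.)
Convert to SI: W = 4602.4 J, t = 19.0 s
P = W/t = 4602.4/19.0 = 242.2 W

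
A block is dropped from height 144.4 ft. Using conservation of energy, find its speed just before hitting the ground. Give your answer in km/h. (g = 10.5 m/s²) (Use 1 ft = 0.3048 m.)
Convert to SI: h = 44.0131 m
mgh = ½mv² ⇒ v = √(2gh) = √(2·10.5·44.0131) = 30.4019 m/s = 109.4 km/h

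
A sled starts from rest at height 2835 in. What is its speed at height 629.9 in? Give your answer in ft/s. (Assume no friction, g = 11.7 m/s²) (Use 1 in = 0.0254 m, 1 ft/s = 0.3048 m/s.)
Convert to SI: h₁−h₂ = 56.0095 m
mgh₁ = mgh₂ + ½mv² ⇒ v = √(2g(h₁−h₂)) = √(2·11.7·56.0095) = 36.2025 m/s = 118.8 ft/s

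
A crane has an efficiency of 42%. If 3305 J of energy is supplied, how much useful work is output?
W_out = η·W_in = 0.42·3305 = 1388.1 J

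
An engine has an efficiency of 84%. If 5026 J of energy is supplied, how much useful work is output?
W_out = η·W_in = 0.84·5026 = 4221.84 J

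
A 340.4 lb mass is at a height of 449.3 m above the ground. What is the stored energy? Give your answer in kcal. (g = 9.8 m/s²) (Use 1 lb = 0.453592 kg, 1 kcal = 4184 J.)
Convert to SI: m = 154.403 kg, h = 449.3 m
PE = mgh = (154.403)(9.8)(449.3) = 679857 J = 162.5 kcal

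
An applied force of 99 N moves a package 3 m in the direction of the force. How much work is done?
W = F·d = (99)(3) = 297.0 J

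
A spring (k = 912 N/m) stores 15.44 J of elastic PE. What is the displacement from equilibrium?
x = √(2·PE/k) = √(2·15.44/912) = 0.184 m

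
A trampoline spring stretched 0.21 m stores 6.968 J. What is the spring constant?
k = 2·PE/x² = 2·6.968/(0.21)² = 316.0 N/m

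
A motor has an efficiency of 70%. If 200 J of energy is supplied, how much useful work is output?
W_out = η·W_in = 0.7·200 = 140.0 J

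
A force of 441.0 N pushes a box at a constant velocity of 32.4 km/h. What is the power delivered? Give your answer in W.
Convert to SI: F = 441.0 N, v = 9.0 m/s
P = Fv = (441.0)(9.0) = 3969 W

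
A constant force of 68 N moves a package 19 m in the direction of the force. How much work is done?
W = F·d = (68)(19) = 1292 J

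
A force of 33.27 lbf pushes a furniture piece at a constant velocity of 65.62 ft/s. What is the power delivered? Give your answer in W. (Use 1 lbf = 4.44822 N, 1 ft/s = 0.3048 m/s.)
Convert to SI: F = 147.992 N, v = 20.001 m/s
P = Fv = (147.992)(20.001) = 2960 W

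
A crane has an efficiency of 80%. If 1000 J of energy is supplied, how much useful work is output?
W_out = η·W_in = 0.8·1000 = 800.0 J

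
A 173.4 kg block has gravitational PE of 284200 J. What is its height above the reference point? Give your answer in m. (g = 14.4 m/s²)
h = PE/(mg) = 284200/(173.4·14.4) = 113.8 m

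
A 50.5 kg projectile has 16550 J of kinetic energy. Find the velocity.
v = √(2·KE/m) = √(2·16550/50.5) = 25.6 m/s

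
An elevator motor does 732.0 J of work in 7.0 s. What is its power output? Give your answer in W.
P = W/t = 732.0/7.0 = 104.6 W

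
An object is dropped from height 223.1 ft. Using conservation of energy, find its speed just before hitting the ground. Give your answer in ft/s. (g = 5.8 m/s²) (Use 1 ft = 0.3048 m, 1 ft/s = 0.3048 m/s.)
Convert to SI: h = 68.0009 m
mgh = ½mv² ⇒ v = √(2gh) = √(2·5.8·68.0009) = 28.08577 m/s = 92.14 ft/s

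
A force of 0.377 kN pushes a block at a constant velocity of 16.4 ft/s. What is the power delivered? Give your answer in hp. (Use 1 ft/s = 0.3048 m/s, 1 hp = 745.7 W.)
Convert to SI: F = 377.0 N, v = 4.99872 m/s
P = Fv = (377.0)(4.99872) = 1884.52 W = 2.527 hp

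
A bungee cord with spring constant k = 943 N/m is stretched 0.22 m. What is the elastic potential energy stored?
PE = ½kx² = ½(943)(0.22)² = 22.82 J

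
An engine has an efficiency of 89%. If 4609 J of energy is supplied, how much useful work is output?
W_out = η·W_in = 0.89·4609 = 4102.01 J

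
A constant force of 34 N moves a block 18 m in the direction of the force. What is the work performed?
W = F·d = (34)(18) = 612.0 J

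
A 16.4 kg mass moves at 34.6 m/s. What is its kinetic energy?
KE = ½mv² = ½(16.4)(34.6)² = 9817 J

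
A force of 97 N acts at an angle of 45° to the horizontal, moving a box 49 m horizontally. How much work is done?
W = F·d·cosθ = (97)(49)cos(45°) = 3361 J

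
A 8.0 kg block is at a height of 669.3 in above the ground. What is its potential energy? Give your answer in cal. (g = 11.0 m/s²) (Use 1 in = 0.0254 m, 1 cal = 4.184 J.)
Convert to SI: m = 8.0 kg, h = 17.0002 m
PE = mgh = (8.0)(11.0)(17.0002) = 1496.02 J = 357.6 cal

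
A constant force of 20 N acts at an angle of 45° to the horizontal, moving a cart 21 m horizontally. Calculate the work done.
W = F·d·cosθ = (20)(21)cos(45°) = 297.0 J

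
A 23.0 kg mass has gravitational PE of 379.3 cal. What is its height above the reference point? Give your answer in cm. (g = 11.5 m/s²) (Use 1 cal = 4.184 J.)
Convert to SI: m = 23.0 kg, PE = 1586.99 J
h = PE/(mg) = 1586.99/(23.0·11.5) = 5.99997 m = 600.0 cm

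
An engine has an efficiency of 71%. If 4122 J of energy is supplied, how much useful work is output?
W_out = η·W_in = 0.71·4122 = 2926.62 J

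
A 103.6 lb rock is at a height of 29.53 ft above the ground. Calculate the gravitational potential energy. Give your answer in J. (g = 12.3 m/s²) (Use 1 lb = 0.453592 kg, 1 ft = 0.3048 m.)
Convert to SI: m = 46.9921 kg, h = 9.00074 m
PE = mgh = (46.9921)(12.3)(9.00074) = 5202 J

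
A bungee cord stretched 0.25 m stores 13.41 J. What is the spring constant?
k = 2·PE/x² = 2·13.41/(0.25)² = 429.1 N/m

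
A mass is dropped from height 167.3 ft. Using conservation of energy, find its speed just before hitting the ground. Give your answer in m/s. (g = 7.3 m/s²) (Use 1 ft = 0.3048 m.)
Convert to SI: h = 50.993 m
mgh = ½mv² ⇒ v = √(2gh) = √(2·7.3·50.993) = 27.29 m/s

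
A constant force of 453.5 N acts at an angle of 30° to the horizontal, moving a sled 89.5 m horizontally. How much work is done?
W = F·d·cosθ = (453.5)(89.5)cos(30°) = 35150 J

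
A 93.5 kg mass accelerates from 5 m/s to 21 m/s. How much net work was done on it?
W = ΔKE = ½m(v₂² − v₁²) = ½(93.5)(21² − 5²) = 19448.0 J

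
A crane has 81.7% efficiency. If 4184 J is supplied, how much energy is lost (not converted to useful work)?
W_lost = W_in(1 − η) = 4184·(1 − 0.817) = 765.7 J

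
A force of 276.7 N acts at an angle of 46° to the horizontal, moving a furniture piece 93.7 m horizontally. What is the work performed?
W = F·d·cosθ = (276.7)(93.7)cos(46°) = 18010 J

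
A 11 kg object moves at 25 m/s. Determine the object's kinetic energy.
KE = ½mv² = ½(11)(25)² = 3437.5 J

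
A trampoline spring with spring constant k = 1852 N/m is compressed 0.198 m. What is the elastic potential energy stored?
PE = ½kx² = ½(1852)(0.198)² = 36.3 J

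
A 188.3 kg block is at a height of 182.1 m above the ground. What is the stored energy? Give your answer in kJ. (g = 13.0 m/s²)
PE = mgh = (188.3)(13.0)(182.1) = 445763 J = 445.8 kJ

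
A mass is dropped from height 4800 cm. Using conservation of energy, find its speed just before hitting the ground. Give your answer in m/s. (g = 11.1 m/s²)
Convert to SI: h = 48.0 m
mgh = ½mv² ⇒ v = √(2gh) = √(2·11.1·48.0) = 32.64 m/s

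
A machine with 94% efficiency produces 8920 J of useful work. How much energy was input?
W_in = W_out/η = 8920/0.94 = 9489 J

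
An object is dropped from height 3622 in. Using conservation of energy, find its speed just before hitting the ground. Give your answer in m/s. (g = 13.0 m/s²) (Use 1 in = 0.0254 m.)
Convert to SI: h = 91.9988 m
mgh = ½mv² ⇒ v = √(2gh) = √(2·13.0·91.9988) = 48.91 m/s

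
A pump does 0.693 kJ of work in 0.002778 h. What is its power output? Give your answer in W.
Convert to SI: W = 693.0 J, t = 10.0008 s
P = W/t = 693.0/10.0008 = 69.29 W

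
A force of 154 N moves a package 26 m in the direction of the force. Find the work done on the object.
W = F·d = (154)(26) = 4004 J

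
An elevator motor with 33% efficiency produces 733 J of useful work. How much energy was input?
W_in = W_out/η = 733/0.33 = 2221 J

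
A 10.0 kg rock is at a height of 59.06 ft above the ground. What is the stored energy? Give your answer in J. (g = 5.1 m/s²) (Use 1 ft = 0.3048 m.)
Convert to SI: m = 10.0 kg, h = 18.0015 m
PE = mgh = (10.0)(5.1)(18.0015) = 918.1 J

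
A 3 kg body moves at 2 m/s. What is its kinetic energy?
KE = ½mv² = ½(3)(2)² = 6.0 J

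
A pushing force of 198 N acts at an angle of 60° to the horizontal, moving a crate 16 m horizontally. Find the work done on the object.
W = F·d·cosθ = (198)(16)cos(60°) = 1584 J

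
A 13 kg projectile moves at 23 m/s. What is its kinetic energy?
KE = ½mv² = ½(13)(23)² = 3438.5 J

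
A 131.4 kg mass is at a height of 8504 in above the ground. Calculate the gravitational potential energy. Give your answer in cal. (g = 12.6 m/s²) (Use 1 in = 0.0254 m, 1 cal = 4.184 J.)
Convert to SI: m = 131.4 kg, h = 216.002 m
PE = mgh = (131.4)(12.6)(216.002) = 357621 J = 85470 cal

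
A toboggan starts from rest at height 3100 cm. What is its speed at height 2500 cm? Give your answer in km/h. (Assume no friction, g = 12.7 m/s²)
Convert to SI: h₁−h₂ = 6.0 m
mgh₁ = mgh₂ + ½mv² ⇒ v = √(2g(h₁−h₂)) = √(2·12.7·6.0) = 12.345 m/s = 44.44 km/h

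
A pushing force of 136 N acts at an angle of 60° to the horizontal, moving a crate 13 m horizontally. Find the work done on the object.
W = F·d·cosθ = (136)(13)cos(60°) = 884.0 J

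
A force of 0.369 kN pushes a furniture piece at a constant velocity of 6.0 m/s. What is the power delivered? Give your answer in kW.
Convert to SI: F = 369.0 N, v = 6.0 m/s
P = Fv = (369.0)(6.0) = 2214.0 W = 2.214 kW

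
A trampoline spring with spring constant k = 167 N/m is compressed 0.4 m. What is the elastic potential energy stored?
PE = ½kx² = ½(167)(0.4)² = 13.36 J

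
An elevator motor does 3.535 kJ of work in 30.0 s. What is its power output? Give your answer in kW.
Convert to SI: W = 3535.0 J, t = 30.0 s
P = W/t = 3535.0/30.0 = 117.833 W = 0.1178 kW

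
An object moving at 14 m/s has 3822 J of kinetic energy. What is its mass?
m = 2·KE/v² = 2·3822/(14)² = 39.0 kg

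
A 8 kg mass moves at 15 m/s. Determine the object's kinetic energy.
KE = ½mv² = ½(8)(15)² = 900.0 J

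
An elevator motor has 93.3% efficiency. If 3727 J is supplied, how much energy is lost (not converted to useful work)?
W_lost = W_in(1 − η) = 3727·(1 − 0.933) = 249.7 J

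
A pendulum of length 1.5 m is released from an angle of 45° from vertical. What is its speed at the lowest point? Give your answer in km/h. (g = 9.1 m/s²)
h = L(1 − cosθ) = 1.5(1 − cos45°) = 0.43934 m
v = √(2gh) = √(2·9.1·0.43934) = 2.82772 m/s = 10.18 km/h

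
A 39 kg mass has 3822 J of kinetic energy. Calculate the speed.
v = √(2·KE/m) = √(2·3822/39) = 14.0 m/s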